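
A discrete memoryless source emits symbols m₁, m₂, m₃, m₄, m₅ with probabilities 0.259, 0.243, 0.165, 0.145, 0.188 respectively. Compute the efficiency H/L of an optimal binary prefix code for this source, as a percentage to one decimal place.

Entropy H = −Σ p log₂ p ≈ 2.2869 bits.
Huffman merges: 29/200+33/200→31/100; 47/250+243/1000→431/1000; 259/1000+31/100→569/1000; 431/1000+569/1000→1. L = 231/100 ≈ 2.3100.
Efficiency = H/L = 2.2869/2.3100 = 99.0%.

99.0%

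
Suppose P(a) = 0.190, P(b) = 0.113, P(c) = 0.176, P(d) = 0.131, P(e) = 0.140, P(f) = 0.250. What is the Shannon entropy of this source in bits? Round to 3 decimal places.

H = −Σ pᵢ log₂ pᵢ.
−0.190·log₂(0.190) = 0.4552
−0.113·log₂(0.113) = 0.3555
−0.176·log₂(0.176) = 0.4411
−0.131·log₂(0.131) = 0.3841
−0.140·log₂(0.140) = 0.3971
−0.250·log₂(0.250) = 0.5000
Sum ≈ 2.5330 → 2.533 bits.

2.533 bits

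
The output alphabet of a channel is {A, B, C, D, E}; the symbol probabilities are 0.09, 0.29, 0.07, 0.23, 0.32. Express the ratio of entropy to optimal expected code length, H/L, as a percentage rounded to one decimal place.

Entropy H = −Σ p log₂ p ≈ 2.1128 bits.
Huffman merges: 7/100+9/100→4/25; 4/25+23/100→39/100; 29/100+8/25→61/100; 39/100+61/100→1. L = 54/25 ≈ 2.1600.
Efficiency = H/L = 2.1128/2.1600 = 97.8%.

97.8%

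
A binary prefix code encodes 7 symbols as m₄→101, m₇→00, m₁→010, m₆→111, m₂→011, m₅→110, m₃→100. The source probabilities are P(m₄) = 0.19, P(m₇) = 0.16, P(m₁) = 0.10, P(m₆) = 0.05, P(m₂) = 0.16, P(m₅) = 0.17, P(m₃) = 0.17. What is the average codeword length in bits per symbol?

L̄ = Σ pᵢ·ℓᵢ = 0.19·3 + 0.16·2 + 0.10·3 + 0.05·3 + 0.16·3 + 0.17·3 + 0.17·3 = 2.84 bits/symbol.

2.84 bits/symbol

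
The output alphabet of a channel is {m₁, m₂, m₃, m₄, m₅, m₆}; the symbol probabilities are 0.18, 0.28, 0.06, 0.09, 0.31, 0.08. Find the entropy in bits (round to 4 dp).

2.3310 bits

H = −Σ pᵢ log₂ pᵢ.
−0.18·log₂(0.18) = 0.4453
−0.28·log₂(0.28) = 0.5142
−0.06·log₂(0.06) = 0.2435
−0.09·log₂(0.09) = 0.3127
−0.31·log₂(0.31) = 0.5238
−0.08·log₂(0.08) = 0.2915
Sum ≈ 2.3310 → 2.3310 bits.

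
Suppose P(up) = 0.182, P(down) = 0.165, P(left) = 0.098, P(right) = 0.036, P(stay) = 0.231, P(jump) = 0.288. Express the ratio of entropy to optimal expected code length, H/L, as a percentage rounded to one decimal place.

97.9%

Entropy H = −Σ p log₂ p ≈ 2.3829 bits.
Huffman merges: 9/250+49/500→67/500; 67/500+33/200→299/1000; 91/500+231/1000→413/1000; 36/125+299/1000→587/1000; 413/1000+587/1000→1. L = 2433/1000 ≈ 2.4330.
Efficiency = H/L = 2.3829/2.4330 = 97.9%.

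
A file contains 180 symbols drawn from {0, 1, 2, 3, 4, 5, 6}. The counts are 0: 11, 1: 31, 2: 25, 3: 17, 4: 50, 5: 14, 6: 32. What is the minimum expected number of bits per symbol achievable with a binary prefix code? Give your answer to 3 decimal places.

Probabilities are the counts divided by 180.
Repeatedly combine the two least-probable nodes; the expected code length is the sum of the merged weights.
merge 11/180 + 7/90 → 5/36
merge 17/180 + 5/36 → 7/30
merge 5/36 + 31/180 → 14/45
merge 8/45 + 7/30 → 37/90
merge 5/18 + 14/45 → 53/90
merge 37/90 + 53/90 → 1
L = 5/36 + 7/30 + 14/45 + 37/90 + 53/90 + 1 = 161/60 ≈ 2.683 bits/symbol.

2.683 bits/symbol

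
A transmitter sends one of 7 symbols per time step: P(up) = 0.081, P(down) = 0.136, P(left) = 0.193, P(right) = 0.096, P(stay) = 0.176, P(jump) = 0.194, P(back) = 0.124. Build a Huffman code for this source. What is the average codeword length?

2.79 bits/symbol

Repeatedly combine the two least-probable nodes; the expected code length is the sum of the merged weights.
merge 81/1000 + 12/125 → 177/1000
merge 31/250 + 17/125 → 13/50
merge 22/125 + 177/1000 → 353/1000
merge 193/1000 + 97/500 → 387/1000
merge 13/50 + 353/1000 → 613/1000
merge 387/1000 + 613/1000 → 1
L = 177/1000 + 13/50 + 353/1000 + 387/1000 + 613/1000 + 1 = 279/100 = 2.79 bits/symbol.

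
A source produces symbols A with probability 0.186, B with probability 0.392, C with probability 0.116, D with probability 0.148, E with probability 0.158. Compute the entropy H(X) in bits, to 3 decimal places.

H = −Σ pᵢ log₂ pᵢ.
−0.186·log₂(0.186) = 0.4514
−0.392·log₂(0.392) = 0.5296
−0.116·log₂(0.116) = 0.3605
−0.148·log₂(0.148) = 0.4079
−0.158·log₂(0.158) = 0.4206
Sum ≈ 2.1700 → 2.170 bits.

2.170 bits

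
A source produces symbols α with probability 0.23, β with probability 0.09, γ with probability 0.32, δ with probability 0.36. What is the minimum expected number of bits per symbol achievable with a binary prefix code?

Repeatedly combine the two least-probable nodes; the expected code length is the sum of the merged weights.
merge 9/100 + 23/100 → 8/25
merge 8/25 + 8/25 → 16/25
merge 9/25 + 16/25 → 1
L = 8/25 + 16/25 + 1 = 49/25 = 1.96 bits/symbol.

1.96 bits/symbol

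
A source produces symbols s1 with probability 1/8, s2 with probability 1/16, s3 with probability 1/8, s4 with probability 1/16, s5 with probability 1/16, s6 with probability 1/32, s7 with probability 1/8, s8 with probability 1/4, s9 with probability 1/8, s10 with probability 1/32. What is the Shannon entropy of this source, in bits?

Each probability is a power of 1/2, so log₂(1/p) is an integer.
H = Σ p·log₂(1/p) = 1/8·3 + 1/16·4 + 1/8·3 + 1/16·4 + 1/16·4 + 1/32·5 + 1/8·3 + 1/4·2 + 1/8·3 + 1/32·5 = 3.0625 bits.

3.0625 bits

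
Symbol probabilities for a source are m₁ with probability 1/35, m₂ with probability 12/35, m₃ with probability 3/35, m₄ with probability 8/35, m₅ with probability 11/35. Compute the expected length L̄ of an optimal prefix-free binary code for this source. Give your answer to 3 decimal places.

Repeatedly combine the two least-probable nodes; the expected code length is the sum of the merged weights.
merge 1/35 + 3/35 → 4/35
merge 4/35 + 8/35 → 12/35
merge 11/35 + 12/35 → 23/35
merge 12/35 + 23/35 → 1
L = 4/35 + 12/35 + 23/35 + 1 = 74/35 ≈ 2.114 bits/symbol.

2.114 bits/symbol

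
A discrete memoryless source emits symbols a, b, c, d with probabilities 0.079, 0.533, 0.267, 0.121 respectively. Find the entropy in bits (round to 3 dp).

1.650 bits

H = −Σ pᵢ log₂ pᵢ.
−0.079·log₂(0.079) = 0.2893
−0.533·log₂(0.533) = 0.4839
−0.267·log₂(0.267) = 0.5087
−0.121·log₂(0.121) = 0.3687
Sum ≈ 1.6505 → 1.650 bits.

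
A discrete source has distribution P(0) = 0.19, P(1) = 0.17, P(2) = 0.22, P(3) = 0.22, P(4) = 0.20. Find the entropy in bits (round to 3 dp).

H = −Σ pᵢ log₂ pᵢ.
−0.19·log₂(0.19) = 0.4552
−0.17·log₂(0.17) = 0.4346
−0.22·log₂(0.22) = 0.4806
−0.22·log₂(0.22) = 0.4806
−0.20·log₂(0.20) = 0.4644
Sum ≈ 2.3153 → 2.315 bits.

2.315 bits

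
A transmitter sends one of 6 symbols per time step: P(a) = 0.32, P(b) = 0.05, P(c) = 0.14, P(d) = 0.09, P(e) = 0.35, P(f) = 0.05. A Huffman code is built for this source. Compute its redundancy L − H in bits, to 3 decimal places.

0.072 bits

Entropy H = −Σ p log₂ p ≈ 2.1981 bits.
Huffman merges: 1/20+1/20→1/10; 9/100+1/10→19/100; 7/50+19/100→33/100; 8/25+33/100→13/20; 7/20+13/20→1. L = 227/100 ≈ 2.2700.
L − H = 2.2700 − 2.1981 = 0.072 bits.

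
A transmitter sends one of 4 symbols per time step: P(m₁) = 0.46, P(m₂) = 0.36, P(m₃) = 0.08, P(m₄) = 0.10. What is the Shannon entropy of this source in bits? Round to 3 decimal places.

1.670 bits

H = −Σ pᵢ log₂ pᵢ.
−0.46·log₂(0.46) = 0.5153
−0.36·log₂(0.36) = 0.5306
−0.08·log₂(0.08) = 0.2915
−0.10·log₂(0.10) = 0.3322
Sum ≈ 1.6697 → 1.670 bits.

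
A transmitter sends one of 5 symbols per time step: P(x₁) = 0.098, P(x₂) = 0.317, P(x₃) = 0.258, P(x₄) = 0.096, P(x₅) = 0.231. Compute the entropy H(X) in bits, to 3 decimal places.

H = −Σ pᵢ log₂ pᵢ.
−0.098·log₂(0.098) = 0.3284
−0.317·log₂(0.317) = 0.5254
−0.258·log₂(0.258) = 0.5043
−0.096·log₂(0.096) = 0.3246
−0.231·log₂(0.231) = 0.4883
Sum ≈ 2.1710 → 2.171 bits.

2.171 bits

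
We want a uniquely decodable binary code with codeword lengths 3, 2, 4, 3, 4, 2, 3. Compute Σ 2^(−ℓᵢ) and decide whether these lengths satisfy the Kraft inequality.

With common denominator 2^4 = 16: Σ 2^(−ℓᵢ) = 2/16 + 4/16 + 1/16 + 2/16 + 1/16 + 4/16 + 2/16 = 16/16 = 1.
Kraft's inequality requires Σ ≤ 1; here Σ = 1 ≤ 1, so such a prefix code exists.

1; yes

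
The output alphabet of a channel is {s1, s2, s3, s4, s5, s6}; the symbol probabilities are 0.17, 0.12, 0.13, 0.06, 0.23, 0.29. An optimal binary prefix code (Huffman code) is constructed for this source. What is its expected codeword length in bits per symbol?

2.48 bits/symbol

Repeatedly combine the two least-probable nodes; the expected code length is the sum of the merged weights.
merge 3/50 + 3/25 → 9/50
merge 13/100 + 17/100 → 3/10
merge 9/50 + 23/100 → 41/100
merge 29/100 + 3/10 → 59/100
merge 41/100 + 59/100 → 1
L = 9/50 + 3/10 + 41/100 + 59/100 + 1 = 62/25 = 2.48 bits/symbol.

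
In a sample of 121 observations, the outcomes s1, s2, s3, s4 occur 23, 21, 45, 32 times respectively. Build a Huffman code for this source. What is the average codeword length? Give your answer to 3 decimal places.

1.992 bits/symbol

Probabilities are the counts divided by 121.
Repeatedly combine the two least-probable nodes; the expected code length is the sum of the merged weights.
merge 21/121 + 23/121 → 4/11
merge 32/121 + 4/11 → 76/121
merge 45/121 + 76/121 → 1
L = 4/11 + 76/121 + 1 = 241/121 ≈ 1.992 bits/symbol.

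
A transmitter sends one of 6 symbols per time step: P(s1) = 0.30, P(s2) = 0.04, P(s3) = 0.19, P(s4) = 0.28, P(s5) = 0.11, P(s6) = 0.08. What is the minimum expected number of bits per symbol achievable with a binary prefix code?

Repeatedly combine the two least-probable nodes; the expected code length is the sum of the merged weights.
merge 1/25 + 2/25 → 3/25
merge 11/100 + 3/25 → 23/100
merge 19/100 + 23/100 → 21/50
merge 7/25 + 3/10 → 29/50
merge 21/50 + 29/50 → 1
L = 3/25 + 23/100 + 21/50 + 29/50 + 1 = 47/20 = 2.35 bits/symbol.

2.35 bits/symbol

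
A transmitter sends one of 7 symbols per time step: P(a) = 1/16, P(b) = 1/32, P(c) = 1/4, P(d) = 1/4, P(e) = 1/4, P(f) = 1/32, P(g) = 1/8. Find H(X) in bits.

Each probability is a power of 1/2, so log₂(1/p) is an integer.
H = Σ p·log₂(1/p) = 1/16·4 + 1/32·5 + 1/4·2 + 1/4·2 + 1/4·2 + 1/32·5 + 1/8·3 = 2.4375 bits.

2.4375 bits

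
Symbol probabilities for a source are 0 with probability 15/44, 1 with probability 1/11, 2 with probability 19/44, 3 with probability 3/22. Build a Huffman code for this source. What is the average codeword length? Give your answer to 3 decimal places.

Repeatedly combine the two least-probable nodes; the expected code length is the sum of the merged weights.
merge 1/11 + 3/22 → 5/22
merge 5/22 + 15/44 → 25/44
merge 19/44 + 25/44 → 1
L = 5/22 + 25/44 + 1 = 79/44 ≈ 1.795 bits/symbol.

1.795 bits/symbol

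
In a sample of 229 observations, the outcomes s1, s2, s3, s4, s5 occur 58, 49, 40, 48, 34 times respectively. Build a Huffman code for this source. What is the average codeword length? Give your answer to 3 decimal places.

2.323 bits/symbol

Probabilities are the counts divided by 229.
Repeatedly combine the two least-probable nodes; the expected code length is the sum of the merged weights.
merge 34/229 + 40/229 → 74/229
merge 48/229 + 49/229 → 97/229
merge 58/229 + 74/229 → 132/229
merge 97/229 + 132/229 → 1
L = 74/229 + 97/229 + 132/229 + 1 = 532/229 ≈ 2.323 bits/symbol.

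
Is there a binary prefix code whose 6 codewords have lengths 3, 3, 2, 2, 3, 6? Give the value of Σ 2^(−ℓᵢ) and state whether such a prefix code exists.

0.890625; yes

With common denominator 2^6 = 64: Σ 2^(−ℓᵢ) = 8/64 + 8/64 + 16/64 + 16/64 + 8/64 + 1/64 = 57/64 = 0.890625.
Kraft's inequality requires Σ ≤ 1; here Σ = 0.890625 ≤ 1, so such a prefix code exists.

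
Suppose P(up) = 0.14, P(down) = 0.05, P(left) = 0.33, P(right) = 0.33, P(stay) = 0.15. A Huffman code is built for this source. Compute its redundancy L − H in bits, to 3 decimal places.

Entropy H = −Σ p log₂ p ≈ 2.0794 bits.
Huffman merges: 1/20+7/50→19/100; 3/20+19/100→17/50; 33/100+33/100→33/50; 17/50+33/50→1. L = 219/100 ≈ 2.1900.
L − H = 2.1900 − 2.0794 = 0.111 bits.

0.111 bits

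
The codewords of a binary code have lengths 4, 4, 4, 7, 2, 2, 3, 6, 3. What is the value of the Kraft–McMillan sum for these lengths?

With common denominator 2^7 = 128: Σ 2^(−ℓᵢ) = 8/128 + 8/128 + 8/128 + 1/128 + 32/128 + 32/128 + 16/128 + 2/128 + 16/128 = 123/128 = 0.9609375.

0.9609375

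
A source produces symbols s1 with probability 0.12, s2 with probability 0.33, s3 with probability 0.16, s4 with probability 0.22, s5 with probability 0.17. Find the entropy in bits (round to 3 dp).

2.233 bits

H = −Σ pᵢ log₂ pᵢ.
−0.12·log₂(0.12) = 0.3671
−0.33·log₂(0.33) = 0.5278
−0.16·log₂(0.16) = 0.4230
−0.22·log₂(0.22) = 0.4806
−0.17·log₂(0.17) = 0.4346
Sum ≈ 2.2331 → 2.233 bits.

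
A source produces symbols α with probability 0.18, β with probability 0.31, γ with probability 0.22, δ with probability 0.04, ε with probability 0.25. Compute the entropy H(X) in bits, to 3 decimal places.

H = −Σ pᵢ log₂ pᵢ.
−0.18·log₂(0.18) = 0.4453
−0.31·log₂(0.31) = 0.5238
−0.22·log₂(0.22) = 0.4806
−0.04·log₂(0.04) = 0.1858
−0.25·log₂(0.25) = 0.5000
Sum ≈ 2.1354 → 2.135 bits.

2.135 bits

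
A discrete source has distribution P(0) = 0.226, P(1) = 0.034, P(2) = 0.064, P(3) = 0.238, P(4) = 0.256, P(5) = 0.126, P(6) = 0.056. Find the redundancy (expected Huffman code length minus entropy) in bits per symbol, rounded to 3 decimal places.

Entropy H = −Σ p log₂ p ≈ 2.5101 bits.
Huffman merges: 17/500+7/125→9/100; 8/125+9/100→77/500; 63/500+77/500→7/25; 113/500+119/500→58/125; 32/125+7/25→67/125; 58/125+67/125→1. L = 631/250 ≈ 2.5240.
L − H = 2.5240 − 2.5101 = 0.014 bits.

0.014 bits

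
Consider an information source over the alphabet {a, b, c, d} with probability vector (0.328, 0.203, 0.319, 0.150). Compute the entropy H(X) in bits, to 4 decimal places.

H = −Σ pᵢ log₂ pᵢ.
−0.328·log₂(0.328) = 0.5275
−0.203·log₂(0.203) = 0.4670
−0.319·log₂(0.319) = 0.5258
−0.150·log₂(0.150) = 0.4105
Sum ≈ 1.9309 → 1.9309 bits.

1.9309 bits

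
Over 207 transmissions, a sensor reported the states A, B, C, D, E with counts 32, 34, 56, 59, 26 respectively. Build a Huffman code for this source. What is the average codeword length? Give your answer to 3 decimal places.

2.280 bits/symbol

Probabilities are the counts divided by 207.
Repeatedly combine the two least-probable nodes; the expected code length is the sum of the merged weights.
merge 26/207 + 32/207 → 58/207
merge 34/207 + 56/207 → 10/23
merge 58/207 + 59/207 → 13/23
merge 10/23 + 13/23 → 1
L = 58/207 + 10/23 + 13/23 + 1 = 472/207 ≈ 2.280 bits/symbol.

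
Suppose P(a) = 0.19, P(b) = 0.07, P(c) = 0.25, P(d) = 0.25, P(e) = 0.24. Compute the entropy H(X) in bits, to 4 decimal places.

2.2179 bits

H = −Σ pᵢ log₂ pᵢ.
−0.19·log₂(0.19) = 0.4552
−0.07·log₂(0.07) = 0.2686
−0.25·log₂(0.25) = 0.5000
−0.25·log₂(0.25) = 0.5000
−0.24·log₂(0.24) = 0.4941
Sum ≈ 2.2179 → 2.2179 bits.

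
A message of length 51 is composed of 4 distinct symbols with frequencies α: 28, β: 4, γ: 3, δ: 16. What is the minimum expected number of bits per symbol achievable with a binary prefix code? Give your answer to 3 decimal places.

Probabilities are the counts divided by 51.
Repeatedly combine the two least-probable nodes; the expected code length is the sum of the merged weights.
merge 1/17 + 4/51 → 7/51
merge 7/51 + 16/51 → 23/51
merge 23/51 + 28/51 → 1
L = 7/51 + 23/51 + 1 = 27/17 ≈ 1.588 bits/symbol.

1.588 bits/symbol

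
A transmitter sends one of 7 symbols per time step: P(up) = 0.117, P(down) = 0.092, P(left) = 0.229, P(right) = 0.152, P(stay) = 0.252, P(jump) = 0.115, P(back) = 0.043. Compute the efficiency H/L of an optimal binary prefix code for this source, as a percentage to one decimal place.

99.2%

Entropy H = −Σ p log₂ p ≈ 2.6341 bits.
Huffman merges: 43/1000+23/250→27/200; 23/200+117/1000→29/125; 27/200+19/125→287/1000; 229/1000+29/125→461/1000; 63/250+287/1000→539/1000; 461/1000+539/1000→1. L = 1327/500 ≈ 2.6540.
Efficiency = H/L = 2.6341/2.6540 = 99.2%.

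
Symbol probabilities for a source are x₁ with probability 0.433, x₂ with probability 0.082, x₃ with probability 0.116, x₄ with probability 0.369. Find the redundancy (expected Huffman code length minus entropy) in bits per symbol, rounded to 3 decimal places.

0.055 bits

Entropy H = −Σ p log₂ p ≈ 1.7100 bits.
Huffman merges: 41/500+29/250→99/500; 99/500+369/1000→567/1000; 433/1000+567/1000→1. L = 353/200 ≈ 1.7650.
L − H = 1.7650 − 1.7100 = 0.055 bits.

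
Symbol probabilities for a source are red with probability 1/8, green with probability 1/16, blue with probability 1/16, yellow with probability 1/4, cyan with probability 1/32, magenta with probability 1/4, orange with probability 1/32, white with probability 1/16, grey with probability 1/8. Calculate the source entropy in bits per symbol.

2.8125 bits

Each probability is a power of 1/2, so log₂(1/p) is an integer.
H = Σ p·log₂(1/p) = 1/8·3 + 1/16·4 + 1/16·4 + 1/4·2 + 1/32·5 + 1/4·2 + 1/32·5 + 1/16·4 + 1/8·3 = 2.8125 bits.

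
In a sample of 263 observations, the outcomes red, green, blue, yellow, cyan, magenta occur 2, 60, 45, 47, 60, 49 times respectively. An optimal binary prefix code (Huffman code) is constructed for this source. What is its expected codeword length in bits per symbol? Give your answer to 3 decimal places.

2.536 bits/symbol

Probabilities are the counts divided by 263.
Repeatedly combine the two least-probable nodes; the expected code length is the sum of the merged weights.
merge 2/263 + 45/263 → 47/263
merge 47/263 + 47/263 → 94/263
merge 49/263 + 60/263 → 109/263
merge 60/263 + 94/263 → 154/263
merge 109/263 + 154/263 → 1
L = 47/263 + 94/263 + 109/263 + 154/263 + 1 = 667/263 ≈ 2.536 bits/symbol.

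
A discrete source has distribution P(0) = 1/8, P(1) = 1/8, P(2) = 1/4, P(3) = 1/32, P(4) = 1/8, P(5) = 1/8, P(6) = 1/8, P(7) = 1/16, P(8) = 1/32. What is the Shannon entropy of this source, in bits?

2.9375 bits

Each probability is a power of 1/2, so log₂(1/p) is an integer.
H = Σ p·log₂(1/p) = 1/8·3 + 1/8·3 + 1/4·2 + 1/32·5 + 1/8·3 + 1/8·3 + 1/8·3 + 1/16·4 + 1/32·5 = 2.9375 bits.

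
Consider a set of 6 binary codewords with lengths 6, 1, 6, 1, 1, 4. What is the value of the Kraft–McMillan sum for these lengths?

1.59375

With common denominator 2^6 = 64: Σ 2^(−ℓᵢ) = 1/64 + 32/64 + 1/64 + 32/64 + 32/64 + 4/64 = 102/64 = 1.59375.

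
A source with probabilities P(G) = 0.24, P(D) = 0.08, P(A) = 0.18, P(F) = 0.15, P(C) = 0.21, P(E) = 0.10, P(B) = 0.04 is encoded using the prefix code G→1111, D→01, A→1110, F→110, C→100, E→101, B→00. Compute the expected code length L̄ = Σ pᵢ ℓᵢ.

3.3 bits/symbol

L̄ = Σ pᵢ·ℓᵢ = 0.24·4 + 0.08·2 + 0.18·4 + 0.15·3 + 0.21·3 + 0.10·3 + 0.04·2 = 3.3 bits/symbol.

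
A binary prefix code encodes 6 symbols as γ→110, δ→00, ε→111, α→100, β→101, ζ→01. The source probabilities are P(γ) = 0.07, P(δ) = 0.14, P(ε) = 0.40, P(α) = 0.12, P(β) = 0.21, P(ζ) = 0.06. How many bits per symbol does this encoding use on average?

2.8 bits/symbol

L̄ = Σ pᵢ·ℓᵢ = 0.07·3 + 0.14·2 + 0.40·3 + 0.12·3 + 0.21·3 + 0.06·2 = 2.8 bits/symbol.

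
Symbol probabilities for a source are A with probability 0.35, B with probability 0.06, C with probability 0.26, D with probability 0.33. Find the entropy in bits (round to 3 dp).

1.807 bits

H = −Σ pᵢ log₂ pᵢ.
−0.35·log₂(0.35) = 0.5301
−0.06·log₂(0.06) = 0.2435
−0.26·log₂(0.26) = 0.5053
−0.33·log₂(0.33) = 0.5278
Sum ≈ 1.8067 → 1.807 bits.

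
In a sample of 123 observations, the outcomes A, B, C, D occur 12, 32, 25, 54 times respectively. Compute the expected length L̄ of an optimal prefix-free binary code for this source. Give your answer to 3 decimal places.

Probabilities are the counts divided by 123.
Repeatedly combine the two least-probable nodes; the expected code length is the sum of the merged weights.
merge 4/41 + 25/123 → 37/123
merge 32/123 + 37/123 → 23/41
merge 18/41 + 23/41 → 1
L = 37/123 + 23/41 + 1 = 229/123 ≈ 1.862 bits/symbol.

1.862 bits/symbol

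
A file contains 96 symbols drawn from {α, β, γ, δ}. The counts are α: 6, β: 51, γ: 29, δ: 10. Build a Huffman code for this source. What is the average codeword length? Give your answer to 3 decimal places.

Probabilities are the counts divided by 96.
Repeatedly combine the two least-probable nodes; the expected code length is the sum of the merged weights.
merge 1/16 + 5/48 → 1/6
merge 1/6 + 29/96 → 15/32
merge 15/32 + 17/32 → 1
L = 1/6 + 15/32 + 1 = 157/96 ≈ 1.635 bits/symbol.

1.635 bits/symbol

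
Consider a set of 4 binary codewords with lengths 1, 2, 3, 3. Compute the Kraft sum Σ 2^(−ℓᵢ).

With common denominator 2^3 = 8: Σ 2^(−ℓᵢ) = 4/8 + 2/8 + 1/8 + 1/8 = 8/8 = 1.

1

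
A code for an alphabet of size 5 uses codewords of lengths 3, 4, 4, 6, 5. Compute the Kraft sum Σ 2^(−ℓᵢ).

With common denominator 2^6 = 64: Σ 2^(−ℓᵢ) = 8/64 + 4/64 + 4/64 + 1/64 + 2/64 = 19/64 = 0.296875.

0.296875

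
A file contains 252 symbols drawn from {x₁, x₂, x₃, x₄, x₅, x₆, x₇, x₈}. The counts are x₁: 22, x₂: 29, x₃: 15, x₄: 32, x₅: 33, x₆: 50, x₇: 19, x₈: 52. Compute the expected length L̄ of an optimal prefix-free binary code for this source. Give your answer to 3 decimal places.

2.929 bits/symbol

Probabilities are the counts divided by 252.
Repeatedly combine the two least-probable nodes; the expected code length is the sum of the merged weights.
merge 5/84 + 19/252 → 17/126
merge 11/126 + 29/252 → 17/84
merge 8/63 + 11/84 → 65/252
merge 17/126 + 25/126 → 1/3
merge 17/84 + 13/63 → 103/252
merge 65/252 + 1/3 → 149/252
merge 103/252 + 149/252 → 1
L = 17/126 + 17/84 + 65/252 + 1/3 + 103/252 + 149/252 + 1 = 41/14 ≈ 2.929 bits/symbol.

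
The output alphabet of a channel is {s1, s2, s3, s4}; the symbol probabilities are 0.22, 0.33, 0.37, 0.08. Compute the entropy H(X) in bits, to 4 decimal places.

H = −Σ pᵢ log₂ pᵢ.
−0.22·log₂(0.22) = 0.4806
−0.33·log₂(0.33) = 0.5278
−0.37·log₂(0.37) = 0.5307
−0.08·log₂(0.08) = 0.2915
Sum ≈ 1.8306 → 1.8306 bits.

1.8306 bits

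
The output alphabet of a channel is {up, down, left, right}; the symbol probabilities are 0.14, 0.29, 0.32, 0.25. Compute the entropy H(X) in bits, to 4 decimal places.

H = −Σ pᵢ log₂ pᵢ.
−0.14·log₂(0.14) = 0.3971
−0.29·log₂(0.29) = 0.5179
−0.32·log₂(0.32) = 0.5260
−0.25·log₂(0.25) = 0.5000
Sum ≈ 1.9410 → 1.9410 bits.

1.9410 bits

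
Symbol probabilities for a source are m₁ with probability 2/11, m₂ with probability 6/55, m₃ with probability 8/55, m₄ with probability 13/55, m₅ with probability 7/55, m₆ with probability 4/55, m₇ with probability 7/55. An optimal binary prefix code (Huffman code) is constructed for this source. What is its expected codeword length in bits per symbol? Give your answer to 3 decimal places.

Repeatedly combine the two least-probable nodes; the expected code length is the sum of the merged weights.
merge 4/55 + 6/55 → 2/11
merge 7/55 + 7/55 → 14/55
merge 8/55 + 2/11 → 18/55
merge 2/11 + 13/55 → 23/55
merge 14/55 + 18/55 → 32/55
merge 23/55 + 32/55 → 1
L = 2/11 + 14/55 + 18/55 + 23/55 + 32/55 + 1 = 152/55 ≈ 2.764 bits/symbol.

2.764 bits/symbol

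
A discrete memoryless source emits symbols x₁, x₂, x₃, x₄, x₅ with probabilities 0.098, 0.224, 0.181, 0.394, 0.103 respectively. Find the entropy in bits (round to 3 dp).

2.125 bits

H = −Σ pᵢ log₂ pᵢ.
−0.098·log₂(0.098) = 0.3284
−0.224·log₂(0.224) = 0.4835
−0.181·log₂(0.181) = 0.4463
−0.394·log₂(0.394) = 0.5294
−0.103·log₂(0.103) = 0.3378
Sum ≈ 2.1254 → 2.125 bits.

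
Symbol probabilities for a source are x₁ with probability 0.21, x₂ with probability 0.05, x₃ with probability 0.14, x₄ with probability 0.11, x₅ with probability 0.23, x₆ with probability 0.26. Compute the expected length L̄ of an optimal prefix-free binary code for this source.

Repeatedly combine the two least-probable nodes; the expected code length is the sum of the merged weights.
merge 1/20 + 11/100 → 4/25
merge 7/50 + 4/25 → 3/10
merge 21/100 + 23/100 → 11/25
merge 13/50 + 3/10 → 14/25
merge 11/25 + 14/25 → 1
L = 4/25 + 3/10 + 11/25 + 14/25 + 1 = 123/50 = 2.46 bits/symbol.

2.46 bits/symbol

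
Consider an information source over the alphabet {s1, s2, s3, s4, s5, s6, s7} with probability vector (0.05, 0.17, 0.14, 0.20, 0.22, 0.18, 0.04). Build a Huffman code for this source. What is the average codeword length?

2.67 bits/symbol

Repeatedly combine the two least-probable nodes; the expected code length is the sum of the merged weights.
merge 1/25 + 1/20 → 9/100
merge 9/100 + 7/50 → 23/100
merge 17/100 + 9/50 → 7/20
merge 1/5 + 11/50 → 21/50
merge 23/100 + 7/20 → 29/50
merge 21/50 + 29/50 → 1
L = 9/100 + 23/100 + 7/20 + 21/50 + 29/50 + 1 = 267/100 = 2.67 bits/symbol.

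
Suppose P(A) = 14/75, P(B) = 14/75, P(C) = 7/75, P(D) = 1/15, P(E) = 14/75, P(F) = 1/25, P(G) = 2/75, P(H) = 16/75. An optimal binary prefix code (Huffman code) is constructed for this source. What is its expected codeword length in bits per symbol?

Repeatedly combine the two least-probable nodes; the expected code length is the sum of the merged weights.
merge 2/75 + 1/25 → 1/15
merge 1/15 + 1/15 → 2/15
merge 7/75 + 2/15 → 17/75
merge 14/75 + 14/75 → 28/75
merge 14/75 + 16/75 → 2/5
merge 17/75 + 28/75 → 3/5
merge 2/5 + 3/5 → 1
L = 1/15 + 2/15 + 17/75 + 28/75 + 2/5 + 3/5 + 1 = 14/5 = 2.8 bits/symbol.

2.8 bits/symbol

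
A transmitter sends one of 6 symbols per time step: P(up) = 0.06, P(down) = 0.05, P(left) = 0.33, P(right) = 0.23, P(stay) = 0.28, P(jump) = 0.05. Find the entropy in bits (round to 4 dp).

2.2054 bits

H = −Σ pᵢ log₂ pᵢ.
−0.06·log₂(0.06) = 0.2435
−0.05·log₂(0.05) = 0.2161
−0.33·log₂(0.33) = 0.5278
−0.23·log₂(0.23) = 0.4877
−0.28·log₂(0.28) = 0.5142
−0.05·log₂(0.05) = 0.2161
Sum ≈ 2.2054 → 2.2054 bits.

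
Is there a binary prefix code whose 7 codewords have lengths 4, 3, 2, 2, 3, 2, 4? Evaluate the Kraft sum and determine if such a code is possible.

With common denominator 2^4 = 16: Σ 2^(−ℓᵢ) = 1/16 + 2/16 + 4/16 + 4/16 + 2/16 + 4/16 + 1/16 = 18/16 = 1.125.
Kraft's inequality requires Σ ≤ 1; here Σ = 1.125 > 1, so no such prefix code exists.

1.125; no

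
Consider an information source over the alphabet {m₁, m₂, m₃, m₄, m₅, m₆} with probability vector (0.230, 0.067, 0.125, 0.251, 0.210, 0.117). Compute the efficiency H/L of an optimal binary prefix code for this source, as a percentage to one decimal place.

98.7%

Entropy H = −Σ p log₂ p ≈ 2.4595 bits.
Huffman merges: 67/1000+117/1000→23/125; 1/8+23/125→309/1000; 21/100+23/100→11/25; 251/1000+309/1000→14/25; 11/25+14/25→1. L = 2493/1000 ≈ 2.4930.
Efficiency = H/L = 2.4595/2.4930 = 98.7%.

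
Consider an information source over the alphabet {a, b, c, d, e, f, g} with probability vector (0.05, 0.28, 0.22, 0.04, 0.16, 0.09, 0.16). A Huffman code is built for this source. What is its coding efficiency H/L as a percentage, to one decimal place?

Entropy H = −Σ p log₂ p ≈ 2.5553 bits.
Huffman merges: 1/25+1/20→9/100; 9/100+9/100→9/50; 4/25+4/25→8/25; 9/50+11/50→2/5; 7/25+8/25→3/5; 2/5+3/5→1. L = 259/100 ≈ 2.5900.
Efficiency = H/L = 2.5553/2.5900 = 98.7%.

98.7%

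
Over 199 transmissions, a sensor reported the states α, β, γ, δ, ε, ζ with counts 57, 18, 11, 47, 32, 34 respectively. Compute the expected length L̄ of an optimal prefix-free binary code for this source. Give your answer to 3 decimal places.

Probabilities are the counts divided by 199.
Repeatedly combine the two least-probable nodes; the expected code length is the sum of the merged weights.
merge 11/199 + 18/199 → 29/199
merge 29/199 + 32/199 → 61/199
merge 34/199 + 47/199 → 81/199
merge 57/199 + 61/199 → 118/199
merge 81/199 + 118/199 → 1
L = 29/199 + 61/199 + 81/199 + 118/199 + 1 = 488/199 ≈ 2.452 bits/symbol.

2.452 bits/symbol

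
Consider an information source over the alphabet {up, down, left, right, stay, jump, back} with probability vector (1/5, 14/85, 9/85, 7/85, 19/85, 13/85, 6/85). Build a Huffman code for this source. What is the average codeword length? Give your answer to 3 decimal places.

2.729 bits/symbol

Repeatedly combine the two least-probable nodes; the expected code length is the sum of the merged weights.
merge 6/85 + 7/85 → 13/85
merge 9/85 + 13/85 → 22/85
merge 13/85 + 14/85 → 27/85
merge 1/5 + 19/85 → 36/85
merge 22/85 + 27/85 → 49/85
merge 36/85 + 49/85 → 1
L = 13/85 + 22/85 + 27/85 + 36/85 + 49/85 + 1 = 232/85 ≈ 2.729 bits/symbol.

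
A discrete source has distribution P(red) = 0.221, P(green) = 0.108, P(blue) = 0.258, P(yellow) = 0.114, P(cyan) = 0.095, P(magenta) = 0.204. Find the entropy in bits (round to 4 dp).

2.4800 bits

H = −Σ pᵢ log₂ pᵢ.
−0.221·log₂(0.221) = 0.4813
−0.108·log₂(0.108) = 0.3468
−0.258·log₂(0.258) = 0.5043
−0.114·log₂(0.114) = 0.3571
−0.095·log₂(0.095) = 0.3226
−0.204·log₂(0.204) = 0.4678
Sum ≈ 2.4800 → 2.4800 bits.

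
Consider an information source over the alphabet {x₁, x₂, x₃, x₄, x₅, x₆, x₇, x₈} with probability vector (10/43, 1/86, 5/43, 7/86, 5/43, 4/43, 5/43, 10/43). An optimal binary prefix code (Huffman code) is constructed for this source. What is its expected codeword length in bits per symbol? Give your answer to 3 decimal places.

2.814 bits/symbol

Repeatedly combine the two least-probable nodes; the expected code length is the sum of the merged weights.
merge 1/86 + 7/86 → 4/43
merge 4/43 + 4/43 → 8/43
merge 5/43 + 5/43 → 10/43
merge 5/43 + 8/43 → 13/43
merge 10/43 + 10/43 → 20/43
merge 10/43 + 13/43 → 23/43
merge 20/43 + 23/43 → 1
L = 4/43 + 8/43 + 10/43 + 13/43 + 20/43 + 23/43 + 1 = 121/43 ≈ 2.814 bits/symbol.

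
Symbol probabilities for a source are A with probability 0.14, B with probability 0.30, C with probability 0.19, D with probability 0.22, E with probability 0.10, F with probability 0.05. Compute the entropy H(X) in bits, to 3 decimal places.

H = −Σ pᵢ log₂ pᵢ.
−0.14·log₂(0.14) = 0.3971
−0.30·log₂(0.30) = 0.5211
−0.19·log₂(0.19) = 0.4552
−0.22·log₂(0.22) = 0.4806
−0.10·log₂(0.10) = 0.3322
−0.05·log₂(0.05) = 0.2161
Sum ≈ 2.4023 → 2.402 bits.

2.402 bits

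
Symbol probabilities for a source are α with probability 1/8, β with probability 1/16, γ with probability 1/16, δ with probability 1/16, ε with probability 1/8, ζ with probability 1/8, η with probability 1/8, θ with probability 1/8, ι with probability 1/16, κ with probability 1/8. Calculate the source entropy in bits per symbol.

Each probability is a power of 1/2, so log₂(1/p) is an integer.
H = Σ p·log₂(1/p) = 1/8·3 + 1/16·4 + 1/16·4 + 1/16·4 + 1/8·3 + 1/8·3 + 1/8·3 + 1/8·3 + 1/16·4 + 1/8·3 = 3.25 bits.

3.25 bits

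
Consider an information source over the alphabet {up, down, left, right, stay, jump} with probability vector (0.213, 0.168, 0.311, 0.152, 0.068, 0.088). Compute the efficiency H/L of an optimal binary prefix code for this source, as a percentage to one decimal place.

98.1%

Entropy H = −Σ p log₂ p ≈ 2.4170 bits.
Huffman merges: 17/250+11/125→39/250; 19/125+39/250→77/250; 21/125+213/1000→381/1000; 77/250+311/1000→619/1000; 381/1000+619/1000→1. L = 308/125 ≈ 2.4640.
Efficiency = H/L = 2.4170/2.4640 = 98.1%.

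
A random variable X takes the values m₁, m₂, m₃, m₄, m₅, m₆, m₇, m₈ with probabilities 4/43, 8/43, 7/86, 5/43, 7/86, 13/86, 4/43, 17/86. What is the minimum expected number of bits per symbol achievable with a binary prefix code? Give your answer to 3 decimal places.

Repeatedly combine the two least-probable nodes; the expected code length is the sum of the merged weights.
merge 7/86 + 7/86 → 7/43
merge 4/43 + 4/43 → 8/43
merge 5/43 + 13/86 → 23/86
merge 7/43 + 8/43 → 15/43
merge 8/43 + 17/86 → 33/86
merge 23/86 + 15/43 → 53/86
merge 33/86 + 53/86 → 1
L = 7/43 + 8/43 + 23/86 + 15/43 + 33/86 + 53/86 + 1 = 255/86 ≈ 2.965 bits/symbol.

2.965 bits/symbol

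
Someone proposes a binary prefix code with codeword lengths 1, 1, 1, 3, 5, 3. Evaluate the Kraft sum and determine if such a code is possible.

With common denominator 2^5 = 32: Σ 2^(−ℓᵢ) = 16/32 + 16/32 + 16/32 + 4/32 + 1/32 + 4/32 = 57/32 = 1.78125.
Kraft's inequality requires Σ ≤ 1; here Σ = 1.78125 > 1, so no such prefix code exists.

1.78125; no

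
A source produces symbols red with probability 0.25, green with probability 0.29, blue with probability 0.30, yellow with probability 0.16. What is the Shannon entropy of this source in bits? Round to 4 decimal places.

1.9620 bits

H = −Σ pᵢ log₂ pᵢ.
−0.25·log₂(0.25) = 0.5000
−0.29·log₂(0.29) = 0.5179
−0.30·log₂(0.30) = 0.5211
−0.16·log₂(0.16) = 0.4230
Sum ≈ 1.9620 → 1.9620 bits.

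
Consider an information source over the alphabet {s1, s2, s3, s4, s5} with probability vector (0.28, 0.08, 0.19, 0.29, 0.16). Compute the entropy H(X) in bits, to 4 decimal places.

H = −Σ pᵢ log₂ pᵢ.
−0.28·log₂(0.28) = 0.5142
−0.08·log₂(0.08) = 0.2915
−0.19·log₂(0.19) = 0.4552
−0.29·log₂(0.29) = 0.5179
−0.16·log₂(0.16) = 0.4230
Sum ≈ 2.2019 → 2.2019 bits.

2.2019 bits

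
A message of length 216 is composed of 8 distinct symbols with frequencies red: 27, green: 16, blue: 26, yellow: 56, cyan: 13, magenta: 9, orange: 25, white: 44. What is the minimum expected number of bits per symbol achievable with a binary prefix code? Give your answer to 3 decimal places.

Probabilities are the counts divided by 216.
Repeatedly combine the two least-probable nodes; the expected code length is the sum of the merged weights.
merge 1/24 + 13/216 → 11/108
merge 2/27 + 11/108 → 19/108
merge 25/216 + 13/108 → 17/72
merge 1/8 + 19/108 → 65/216
merge 11/54 + 17/72 → 95/216
merge 7/27 + 65/216 → 121/216
merge 95/216 + 121/216 → 1
L = 11/108 + 19/108 + 17/72 + 65/216 + 95/216 + 121/216 + 1 = 76/27 ≈ 2.815 bits/symbol.

2.815 bits/symbol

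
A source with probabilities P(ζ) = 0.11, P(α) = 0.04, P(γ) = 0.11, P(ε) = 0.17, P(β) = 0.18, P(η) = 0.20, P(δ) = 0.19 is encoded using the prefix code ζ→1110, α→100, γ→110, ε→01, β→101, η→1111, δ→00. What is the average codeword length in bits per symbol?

L̄ = Σ pᵢ·ℓᵢ = 0.11·4 + 0.04·3 + 0.11·3 + 0.17·2 + 0.18·3 + 0.20·4 + 0.19·2 = 2.95 bits/symbol.

2.95 bits/symbol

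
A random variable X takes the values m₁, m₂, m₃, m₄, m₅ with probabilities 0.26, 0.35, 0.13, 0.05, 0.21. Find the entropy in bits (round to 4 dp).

2.1070 bits

H = −Σ pᵢ log₂ pᵢ.
−0.26·log₂(0.26) = 0.5053
−0.35·log₂(0.35) = 0.5301
−0.13·log₂(0.13) = 0.3826
−0.05·log₂(0.05) = 0.2161
−0.21·log₂(0.21) = 0.4728
Sum ≈ 2.1070 → 2.1070 bits.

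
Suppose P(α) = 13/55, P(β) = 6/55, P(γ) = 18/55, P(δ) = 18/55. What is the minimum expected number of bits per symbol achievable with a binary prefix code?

2 bits/symbol

Repeatedly combine the two least-probable nodes; the expected code length is the sum of the merged weights.
merge 6/55 + 13/55 → 19/55
merge 18/55 + 18/55 → 36/55
merge 19/55 + 36/55 → 1
L = 19/55 + 36/55 + 1 = 2 bits/symbol.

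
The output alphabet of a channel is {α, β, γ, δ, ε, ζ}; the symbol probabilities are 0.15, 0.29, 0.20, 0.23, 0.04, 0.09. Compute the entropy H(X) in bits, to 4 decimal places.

H = −Σ pᵢ log₂ pᵢ.
−0.15·log₂(0.15) = 0.4105
−0.29·log₂(0.29) = 0.5179
−0.20·log₂(0.20) = 0.4644
−0.23·log₂(0.23) = 0.4877
−0.04·log₂(0.04) = 0.1858
−0.09·log₂(0.09) = 0.3127
Sum ≈ 2.3789 → 2.3789 bits.

2.3789 bits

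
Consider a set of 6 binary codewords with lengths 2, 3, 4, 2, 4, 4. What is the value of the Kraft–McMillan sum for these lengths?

0.8125

With common denominator 2^4 = 16: Σ 2^(−ℓᵢ) = 4/16 + 2/16 + 1/16 + 4/16 + 1/16 + 1/16 = 13/16 = 0.8125.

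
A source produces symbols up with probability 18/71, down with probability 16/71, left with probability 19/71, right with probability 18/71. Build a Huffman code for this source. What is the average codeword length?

2 bits/symbol

Repeatedly combine the two least-probable nodes; the expected code length is the sum of the merged weights.
merge 16/71 + 18/71 → 34/71
merge 18/71 + 19/71 → 37/71
merge 34/71 + 37/71 → 1
L = 34/71 + 37/71 + 1 = 2 bits/symbol.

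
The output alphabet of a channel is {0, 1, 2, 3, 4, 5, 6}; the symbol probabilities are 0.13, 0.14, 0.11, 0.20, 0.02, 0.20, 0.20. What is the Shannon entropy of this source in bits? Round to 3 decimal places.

2.636 bits

H = −Σ pᵢ log₂ pᵢ.
−0.13·log₂(0.13) = 0.3826
−0.14·log₂(0.14) = 0.3971
−0.11·log₂(0.11) = 0.3503
−0.20·log₂(0.20) = 0.4644
−0.02·log₂(0.02) = 0.1129
−0.20·log₂(0.20) = 0.4644
−0.20·log₂(0.20) = 0.4644
Sum ≈ 2.6361 → 2.636 bits.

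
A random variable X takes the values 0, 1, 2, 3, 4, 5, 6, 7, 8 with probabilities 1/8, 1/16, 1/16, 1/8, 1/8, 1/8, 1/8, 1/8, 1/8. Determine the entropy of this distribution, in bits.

3.125 bits

Each probability is a power of 1/2, so log₂(1/p) is an integer.
H = Σ p·log₂(1/p) = 1/8·3 + 1/16·4 + 1/16·4 + 1/8·3 + 1/8·3 + 1/8·3 + 1/8·3 + 1/8·3 + 1/8·3 = 3.125 bits.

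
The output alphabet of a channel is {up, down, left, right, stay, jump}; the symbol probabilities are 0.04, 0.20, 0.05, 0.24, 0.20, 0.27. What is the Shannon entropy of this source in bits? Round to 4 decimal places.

H = −Σ pᵢ log₂ pᵢ.
−0.04·log₂(0.04) = 0.1858
−0.20·log₂(0.20) = 0.4644
−0.05·log₂(0.05) = 0.2161
−0.24·log₂(0.24) = 0.4941
−0.20·log₂(0.20) = 0.4644
−0.27·log₂(0.27) = 0.5100
Sum ≈ 2.3348 → 2.3348 bits.

2.3348 bits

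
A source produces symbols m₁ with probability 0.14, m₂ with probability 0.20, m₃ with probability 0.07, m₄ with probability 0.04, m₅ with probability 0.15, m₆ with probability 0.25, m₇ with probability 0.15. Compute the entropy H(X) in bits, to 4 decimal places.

2.6369 bits

H = −Σ pᵢ log₂ pᵢ.
−0.14·log₂(0.14) = 0.3971
−0.20·log₂(0.20) = 0.4644
−0.07·log₂(0.07) = 0.2686
−0.04·log₂(0.04) = 0.1858
−0.15·log₂(0.15) = 0.4105
−0.25·log₂(0.25) = 0.5000
−0.15·log₂(0.15) = 0.4105
Sum ≈ 2.6369 → 2.6369 bits.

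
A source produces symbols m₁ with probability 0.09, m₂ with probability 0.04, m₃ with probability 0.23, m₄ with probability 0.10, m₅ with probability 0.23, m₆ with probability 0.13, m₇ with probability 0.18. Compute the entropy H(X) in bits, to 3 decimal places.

H = −Σ pᵢ log₂ pᵢ.
−0.09·log₂(0.09) = 0.3127
−0.04·log₂(0.04) = 0.1858
−0.23·log₂(0.23) = 0.4877
−0.10·log₂(0.10) = 0.3322
−0.23·log₂(0.23) = 0.4877
−0.13·log₂(0.13) = 0.3826
−0.18·log₂(0.18) = 0.4453
Sum ≈ 2.6339 → 2.634 bits.

2.634 bits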